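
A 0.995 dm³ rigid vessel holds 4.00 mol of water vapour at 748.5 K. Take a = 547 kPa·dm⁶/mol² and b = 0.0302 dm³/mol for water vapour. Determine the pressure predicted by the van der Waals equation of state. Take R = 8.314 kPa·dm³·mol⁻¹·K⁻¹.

P = nRT/(V − nb) − a n²/V²
nRT/(V − nb) = (4.00)(8.314)(748.5)/(0.995 − 4.00×0.0302) = 24892/0.87420 = 28474 kPa
a n²/V² = (547)(4.00)²/(0.995)² = 8840.2 kPa
P = 28474 − 8840.2 = 19634 kPa

P ≈ 19634 kPa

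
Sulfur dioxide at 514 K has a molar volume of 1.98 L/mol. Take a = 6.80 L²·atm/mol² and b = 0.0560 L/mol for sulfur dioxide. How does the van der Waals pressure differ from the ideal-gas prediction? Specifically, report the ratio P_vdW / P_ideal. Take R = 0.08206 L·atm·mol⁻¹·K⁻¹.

P_vdW / P_ideal ≈ 0.9477

Ideal: P_ideal = RT/V_m = (0.08206)(514)/1.98 = 21.3024 atm
vdW: P = RT/(V_m − b) − a/V_m² = 42.1788/1.92400 − 6.80/3.92040 = 21.9225 − 1.73452 = 20.1880 atm
Ratio = 20.1880/21.3024 = 0.9477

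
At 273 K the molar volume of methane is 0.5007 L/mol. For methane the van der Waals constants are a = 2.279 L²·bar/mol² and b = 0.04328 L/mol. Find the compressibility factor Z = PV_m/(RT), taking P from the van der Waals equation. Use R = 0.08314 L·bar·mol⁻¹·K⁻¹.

Z ≈ 0.8941

P = RT/(V_m − b) − a/V_m² = (0.08314)(273)/(0.5007 − 0.04328) − 2.279/(0.5007)²
  = 22.697/0.45742 − 9.0905 = 49.620 − 9.0905 = 40.530 bar
Z = PV_m/(RT) = (40.530)(0.5007)/((0.08314)(273)) = 20.293/22.697 = 0.8941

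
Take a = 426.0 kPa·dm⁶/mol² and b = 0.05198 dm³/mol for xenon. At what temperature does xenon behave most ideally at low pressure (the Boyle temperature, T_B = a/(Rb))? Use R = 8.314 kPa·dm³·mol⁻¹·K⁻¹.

For a van der Waals gas the second virial coefficient B₂ = b − a/(RT) vanishes at T_B = a/(Rb).
T_B = 426.0/(8.314×0.05198) = 426.0/0.43216 = 985.7 K

T_B ≈ 985.7 K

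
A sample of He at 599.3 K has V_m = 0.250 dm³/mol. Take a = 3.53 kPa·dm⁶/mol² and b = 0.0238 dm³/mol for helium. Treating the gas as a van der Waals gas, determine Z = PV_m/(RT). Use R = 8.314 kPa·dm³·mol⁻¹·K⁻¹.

Z ≈ 1.102

P = RT/(V_m − b) − a/V_m² = (8.314)(599.3)/(0.250 − 0.0238) − 3.53/(0.250)²
  = 4982.6/0.22620 − 56.480 = 22027 − 56.480 = 21971 kPa
Z = PV_m/(RT) = (21971)(0.250)/((8.314)(599.3)) = 5492.8/4982.6 = 1.102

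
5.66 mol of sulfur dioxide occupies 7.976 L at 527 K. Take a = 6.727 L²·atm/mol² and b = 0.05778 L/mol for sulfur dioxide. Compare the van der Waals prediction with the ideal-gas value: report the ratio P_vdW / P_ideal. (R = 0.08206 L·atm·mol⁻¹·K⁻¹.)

P_vdW / P_ideal ≈ 0.9324

Ideal: P_ideal = nRT/V = (5.66)(0.08206)(527)/7.976 = 30.6883 atm
vdW: P = nRT/(V − nb) − a n²/V² = 244.770/7.64897 − 215.503/63.6166 = 32.0004 − 3.38753 = 28.6129 atm
Ratio = 28.6129/30.6883 = 0.9324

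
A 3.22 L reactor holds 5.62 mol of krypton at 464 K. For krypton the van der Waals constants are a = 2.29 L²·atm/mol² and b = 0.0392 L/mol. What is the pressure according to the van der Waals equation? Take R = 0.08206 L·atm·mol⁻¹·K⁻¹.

P = nRT/(V − nb) − a n²/V²
nRT/(V − nb) = (5.62)(0.08206)(464)/(3.22 − 5.62×0.0392) = 213.99/2.9997 = 71.337 atm
a n²/V² = (2.29)(5.62)²/(3.22)² = 6.9758 atm
P = 71.337 − 6.9758 = 64.36 atm

P ≈ 64.36 atm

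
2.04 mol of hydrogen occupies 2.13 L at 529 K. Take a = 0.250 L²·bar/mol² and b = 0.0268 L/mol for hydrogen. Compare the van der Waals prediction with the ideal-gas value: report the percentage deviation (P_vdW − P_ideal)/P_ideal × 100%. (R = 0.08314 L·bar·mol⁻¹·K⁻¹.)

Ideal: P_ideal = nRT/V = (2.04)(0.08314)(529)/2.13 = 42.1227 bar
vdW: P = nRT/(V − nb) − a n²/V² = 89.7214/2.07533 − 1.04040/4.53690 = 43.2324 − 0.229320 = 43.0031 bar
% deviation = (43.0031 − 42.1227)/42.1227 × 100% = 2.09%

2.09 %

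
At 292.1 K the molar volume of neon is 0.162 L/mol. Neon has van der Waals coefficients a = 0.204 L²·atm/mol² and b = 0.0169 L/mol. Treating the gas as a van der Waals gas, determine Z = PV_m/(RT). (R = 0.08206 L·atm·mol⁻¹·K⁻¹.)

Z ≈ 1.064

P = RT/(V_m − b) − a/V_m² = (0.08206)(292.1)/(0.162 − 0.0169) − 0.204/(0.162)²
  = 23.970/0.14510 − 7.7732 = 165.20 − 7.7732 = 157.43 atm
Z = PV_m/(RT) = (157.43)(0.162)/((0.08206)(292.1)) = 25.504/23.970 = 1.064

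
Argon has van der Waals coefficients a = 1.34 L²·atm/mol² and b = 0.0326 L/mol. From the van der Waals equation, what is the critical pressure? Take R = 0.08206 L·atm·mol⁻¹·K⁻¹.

For a van der Waals gas, P_c = a/(27b²).
P_c = 1.34/(27×(0.0326)²) = 1.34/0.028695 = 46.70 atm

P_c ≈ 46.70 atm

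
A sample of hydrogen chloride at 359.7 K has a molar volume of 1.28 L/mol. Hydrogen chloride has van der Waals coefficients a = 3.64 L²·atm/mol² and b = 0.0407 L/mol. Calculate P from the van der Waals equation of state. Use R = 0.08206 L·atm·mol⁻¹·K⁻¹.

P = RT/(V_m − b) − a/V_m²
RT/(V_m − b) = (0.08206)(359.7)/(1.28 − 0.0407) = 29.517/1.2393 = 23.817 atm
a/V_m² = 3.64/(1.28)² = 2.2217 atm
P = 23.817 − 2.2217 = 21.60 atm

P ≈ 21.60 atm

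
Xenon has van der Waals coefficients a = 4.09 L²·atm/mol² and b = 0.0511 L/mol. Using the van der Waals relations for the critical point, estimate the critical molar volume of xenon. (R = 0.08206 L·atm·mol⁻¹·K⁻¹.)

For a van der Waals gas, V_m,c = 3b.
V_m,c = 3×0.0511 = 0.1533 L/mol

V_m,c ≈ 0.1533 L/mol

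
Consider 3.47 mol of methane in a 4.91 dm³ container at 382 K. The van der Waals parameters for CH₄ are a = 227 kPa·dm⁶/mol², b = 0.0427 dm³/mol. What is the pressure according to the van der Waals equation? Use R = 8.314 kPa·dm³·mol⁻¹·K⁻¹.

P = nRT/(V − nb) − a n²/V²
nRT/(V − nb) = (3.47)(8.314)(382)/(4.91 − 3.47×0.0427) = 11021/4.7618 = 2314.5 kPa
a n²/V² = (227)(3.47)²/(4.91)² = 113.38 kPa
P = 2314.5 − 113.38 = 2201 kPa

P ≈ 2201 kPa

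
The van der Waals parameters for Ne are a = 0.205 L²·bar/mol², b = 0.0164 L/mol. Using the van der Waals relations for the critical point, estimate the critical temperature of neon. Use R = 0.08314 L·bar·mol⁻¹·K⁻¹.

For a van der Waals gas, T_c = 8a/(27Rb).
T_c = 8×0.205/(27×0.08314×0.0164) = 1.6400/0.036814 = 44.55 K

T_c ≈ 44.55 K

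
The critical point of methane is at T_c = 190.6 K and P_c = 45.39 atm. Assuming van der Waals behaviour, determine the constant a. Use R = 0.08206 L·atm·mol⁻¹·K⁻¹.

From T_c = 8a/(27Rb) and P_c = a/(27b²): a = 27 R² T_c²/(64 P_c).
a = 27×(0.08206)²×(190.6)²/(64×45.39) = 6605.0/2905.0 = 2.274 L²·atm/mol²

a ≈ 2.274 L²·atm/mol²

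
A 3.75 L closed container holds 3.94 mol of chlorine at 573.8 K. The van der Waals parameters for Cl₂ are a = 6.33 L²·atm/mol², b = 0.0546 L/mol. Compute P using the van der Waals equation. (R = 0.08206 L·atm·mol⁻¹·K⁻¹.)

P = nRT/(V − nb) − a n²/V²
nRT/(V − nb) = (3.94)(0.08206)(573.8)/(3.75 − 3.94×0.0546) = 185.52/3.5349 = 52.482 atm
a n²/V² = (6.33)(3.94)²/(3.75)² = 6.9877 atm
P = 52.482 − 6.9877 = 45.49 atm

P ≈ 45.49 atm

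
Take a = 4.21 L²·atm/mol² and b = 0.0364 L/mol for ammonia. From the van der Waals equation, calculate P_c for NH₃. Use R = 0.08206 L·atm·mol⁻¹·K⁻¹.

For a van der Waals gas, P_c = a/(27b²).
P_c = 4.21/(27×(0.0364)²) = 4.21/0.035774 = 117.7 atm

P_c ≈ 117.7 atm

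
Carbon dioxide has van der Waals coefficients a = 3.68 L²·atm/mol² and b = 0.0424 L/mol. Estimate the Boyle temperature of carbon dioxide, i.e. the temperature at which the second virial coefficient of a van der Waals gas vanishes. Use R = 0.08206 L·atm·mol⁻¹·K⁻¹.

T_B ≈ 1058 K

For a van der Waals gas the second virial coefficient B₂ = b − a/(RT) vanishes at T_B = a/(Rb).
T_B = 3.68/(0.08206×0.0424) = 3.68/0.0034793 = 1058 K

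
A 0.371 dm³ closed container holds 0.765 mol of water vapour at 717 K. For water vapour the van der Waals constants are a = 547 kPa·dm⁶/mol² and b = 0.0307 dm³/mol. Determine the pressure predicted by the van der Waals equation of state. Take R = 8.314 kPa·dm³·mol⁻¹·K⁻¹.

P ≈ 10797 kPa

P = nRT/(V − nb) − a n²/V²
nRT/(V − nb) = (0.765)(8.314)(717)/(0.371 − 0.765×0.0307) = 4560.3/0.34751 = 13123 kPa
a n²/V² = (547)(0.765)²/(0.371)² = 2325.7 kPa
P = 13123 − 2325.7 = 10797 kPa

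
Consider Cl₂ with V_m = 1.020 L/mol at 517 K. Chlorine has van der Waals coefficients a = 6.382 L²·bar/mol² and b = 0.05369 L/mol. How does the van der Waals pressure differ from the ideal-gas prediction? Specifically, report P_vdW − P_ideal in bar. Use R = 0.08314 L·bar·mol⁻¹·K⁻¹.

ΔP ≈ -3.793 bar

Ideal: P_ideal = RT/V_m = (0.08314)(517)/1.020 = 42.1406 bar
vdW: P = RT/(V_m − b) − a/V_m² = 42.9834/0.966310 − 6.382/1.04040 = 44.4820 − 6.13418 = 38.3478 bar
ΔP = 38.3478 − 42.1406 = -3.793 bar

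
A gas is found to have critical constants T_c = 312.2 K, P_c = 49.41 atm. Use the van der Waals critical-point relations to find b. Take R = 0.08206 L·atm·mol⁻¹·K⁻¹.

b ≈ 0.06481 L/mol

From T_c = 8a/(27Rb) and P_c = a/(27b²): b = R T_c/(8 P_c).
b = (0.08206)(312.2)/(8×49.41) = 25.619/395.28 = 0.06481 L/mol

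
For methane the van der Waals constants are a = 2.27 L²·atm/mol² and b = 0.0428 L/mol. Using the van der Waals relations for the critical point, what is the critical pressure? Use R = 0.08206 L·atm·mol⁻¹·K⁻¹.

For a van der Waals gas, P_c = a/(27b²).
P_c = 2.27/(27×(0.0428)²) = 2.27/0.049460 = 45.90 atm

P_c ≈ 45.90 atm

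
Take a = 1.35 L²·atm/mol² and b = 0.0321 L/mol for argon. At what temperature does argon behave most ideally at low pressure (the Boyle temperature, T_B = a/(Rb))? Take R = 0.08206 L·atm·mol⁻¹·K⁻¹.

For a van der Waals gas the second virial coefficient B₂ = b − a/(RT) vanishes at T_B = a/(Rb).
T_B = 1.35/(0.08206×0.0321) = 1.35/0.0026341 = 512.5 K

T_B ≈ 512.5 K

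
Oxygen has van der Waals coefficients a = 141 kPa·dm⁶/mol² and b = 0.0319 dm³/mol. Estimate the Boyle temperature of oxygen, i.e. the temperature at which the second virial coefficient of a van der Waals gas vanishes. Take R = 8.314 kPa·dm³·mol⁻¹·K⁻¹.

For a van der Waals gas the second virial coefficient B₂ = b − a/(RT) vanishes at T_B = a/(Rb).
T_B = 141/(8.314×0.0319) = 141/0.26522 = 531.6 K

T_B ≈ 531.6 K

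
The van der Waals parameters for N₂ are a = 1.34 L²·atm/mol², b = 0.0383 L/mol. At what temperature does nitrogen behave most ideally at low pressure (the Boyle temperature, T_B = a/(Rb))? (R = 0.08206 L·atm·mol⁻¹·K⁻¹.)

For a van der Waals gas the second virial coefficient B₂ = b − a/(RT) vanishes at T_B = a/(Rb).
T_B = 1.34/(0.08206×0.0383) = 1.34/0.0031429 = 426.4 K

T_B ≈ 426.4 K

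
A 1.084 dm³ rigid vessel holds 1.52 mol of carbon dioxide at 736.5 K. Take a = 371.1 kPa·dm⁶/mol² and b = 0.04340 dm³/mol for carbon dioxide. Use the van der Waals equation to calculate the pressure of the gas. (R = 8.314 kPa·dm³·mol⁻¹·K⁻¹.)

P = nRT/(V − nb) − a n²/V²
nRT/(V − nb) = (1.52)(8.314)(736.5)/(1.084 − 1.52×0.04340) = 9307.4/1.0180 = 9142.8 kPa
a n²/V² = (371.1)(1.52)²/(1.084)² = 729.66 kPa
P = 9142.8 − 729.66 = 8413 kPa

P ≈ 8413 kPa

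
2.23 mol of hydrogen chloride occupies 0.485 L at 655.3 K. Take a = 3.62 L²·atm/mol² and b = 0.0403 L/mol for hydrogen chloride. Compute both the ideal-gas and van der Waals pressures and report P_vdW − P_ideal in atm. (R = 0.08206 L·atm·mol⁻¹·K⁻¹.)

Ideal: P_ideal = nRT/V = (2.23)(0.08206)(655.3)/0.485 = 247.249 atm
vdW: P = nRT/(V − nb) − a n²/V² = 119.916/0.395131 − 18.0019/0.235225 = 303.484 − 76.5306 = 226.953 atm
ΔP = 226.953 − 247.249 = -20.30 atm

ΔP ≈ -20.30 atm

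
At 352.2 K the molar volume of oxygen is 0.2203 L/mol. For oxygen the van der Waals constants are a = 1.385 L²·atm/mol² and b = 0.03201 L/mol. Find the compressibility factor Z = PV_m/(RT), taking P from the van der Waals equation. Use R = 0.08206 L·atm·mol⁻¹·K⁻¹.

Z ≈ 0.9525

P = RT/(V_m − b) − a/V_m² = (0.08206)(352.2)/(0.2203 − 0.03201) − 1.385/(0.2203)²
  = 28.902/0.18829 − 28.538 = 153.50 − 28.538 = 124.96 atm
Z = PV_m/(RT) = (124.96)(0.2203)/((0.08206)(352.2)) = 27.529/28.902 = 0.9525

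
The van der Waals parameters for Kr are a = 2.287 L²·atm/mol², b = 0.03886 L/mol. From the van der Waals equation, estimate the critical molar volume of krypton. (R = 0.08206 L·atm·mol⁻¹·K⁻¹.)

V_m,c ≈ 0.1166 L/mol

For a van der Waals gas, V_m,c = 3b.
V_m,c = 3×0.03886 = 0.1166 L/mol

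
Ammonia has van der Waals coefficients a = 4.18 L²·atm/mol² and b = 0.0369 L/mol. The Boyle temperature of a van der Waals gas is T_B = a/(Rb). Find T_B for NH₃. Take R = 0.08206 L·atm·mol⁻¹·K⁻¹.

For a van der Waals gas the second virial coefficient B₂ = b − a/(RT) vanishes at T_B = a/(Rb).
T_B = 4.18/(0.08206×0.0369) = 4.18/0.0030280 = 1380 K

T_B ≈ 1380 K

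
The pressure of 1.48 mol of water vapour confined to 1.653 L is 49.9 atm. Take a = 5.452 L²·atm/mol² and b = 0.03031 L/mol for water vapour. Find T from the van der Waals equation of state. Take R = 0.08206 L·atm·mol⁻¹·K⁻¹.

T ≈ 718.6 K

T = (P + a n²/V²)(V − nb)/(nR)
P + a n²/V² = 49.9 + (5.452)(1.48)²/(1.653)² = 54.271 atm
V − nb = 1.653 − (1.48)(0.03031) = 1.6081 L
T = (54.271)(1.6081)/((1.48)(0.08206)) = 718.6 K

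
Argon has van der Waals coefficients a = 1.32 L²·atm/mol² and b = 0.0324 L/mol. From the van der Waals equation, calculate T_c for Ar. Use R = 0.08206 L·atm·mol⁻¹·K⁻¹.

T_c ≈ 147.1 K

For a van der Waals gas, T_c = 8a/(27Rb).
T_c = 8×1.32/(27×0.08206×0.0324) = 10.560/0.071786 = 147.1 K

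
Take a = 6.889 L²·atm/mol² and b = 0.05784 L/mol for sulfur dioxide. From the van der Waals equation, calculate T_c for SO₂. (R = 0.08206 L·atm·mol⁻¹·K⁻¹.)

T_c ≈ 430.1 K

For a van der Waals gas, T_c = 8a/(27Rb).
T_c = 8×6.889/(27×0.08206×0.05784) = 55.112/0.12815 = 430.1 K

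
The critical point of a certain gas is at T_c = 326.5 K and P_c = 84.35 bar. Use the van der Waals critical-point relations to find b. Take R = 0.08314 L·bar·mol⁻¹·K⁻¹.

From T_c = 8a/(27Rb) and P_c = a/(27b²): b = R T_c/(8 P_c).
b = (0.08314)(326.5)/(8×84.35) = 27.145/674.80 = 0.04023 L/mol

b ≈ 0.04023 L/mol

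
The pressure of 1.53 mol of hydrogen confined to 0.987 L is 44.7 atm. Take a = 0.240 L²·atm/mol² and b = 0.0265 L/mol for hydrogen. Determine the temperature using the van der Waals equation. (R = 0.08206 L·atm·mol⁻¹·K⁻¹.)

T = (P + a n²/V²)(V − nb)/(nR)
P + a n²/V² = 44.7 + (0.240)(1.53)²/(0.987)² = 45.277 atm
V − nb = 0.987 − (1.53)(0.0265) = 0.94646 L
T = (45.277)(0.94646)/((1.53)(0.08206)) = 341.3 K

T ≈ 341.3 K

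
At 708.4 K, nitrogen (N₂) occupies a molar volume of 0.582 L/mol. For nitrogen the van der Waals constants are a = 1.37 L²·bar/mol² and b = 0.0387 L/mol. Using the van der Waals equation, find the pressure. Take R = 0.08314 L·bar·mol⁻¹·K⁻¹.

P ≈ 104.4 bar

P = RT/(V_m − b) − a/V_m²
RT/(V_m − b) = (0.08314)(708.4)/(0.582 − 0.0387) = 58.896/0.54330 = 108.40 bar
a/V_m² = 1.37/(0.582)² = 4.0446 bar
P = 108.40 − 4.0446 = 104.4 bar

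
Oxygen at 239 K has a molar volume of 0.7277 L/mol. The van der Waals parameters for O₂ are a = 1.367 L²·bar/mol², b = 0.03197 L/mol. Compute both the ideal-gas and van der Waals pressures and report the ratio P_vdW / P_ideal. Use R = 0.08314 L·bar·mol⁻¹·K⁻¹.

P_vdW / P_ideal ≈ 0.9514

Ideal: P_ideal = RT/V_m = (0.08314)(239)/0.7277 = 27.3058 bar
vdW: P = RT/(V_m − b) − a/V_m² = 19.8705/0.695730 − 1.367/0.529547 = 28.5606 − 2.58145 = 25.9792 bar
Ratio = 25.9792/27.3058 = 0.9514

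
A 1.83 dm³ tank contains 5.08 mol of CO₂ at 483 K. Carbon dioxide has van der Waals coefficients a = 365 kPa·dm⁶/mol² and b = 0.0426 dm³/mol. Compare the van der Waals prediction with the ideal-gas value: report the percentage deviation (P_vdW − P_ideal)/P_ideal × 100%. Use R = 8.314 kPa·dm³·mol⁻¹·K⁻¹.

-11.82 %

Ideal: P_ideal = nRT/V = (5.08)(8.314)(483)/1.83 = 11147.3 kPa
vdW: P = nRT/(V − nb) − a n²/V² = 20399.6/1.61359 − 9419.34/3.34890 = 12642.4 − 2812.67 = 9829.7 kPa
% deviation = (9829.7 − 11147.3)/11147.3 × 100% = -11.82%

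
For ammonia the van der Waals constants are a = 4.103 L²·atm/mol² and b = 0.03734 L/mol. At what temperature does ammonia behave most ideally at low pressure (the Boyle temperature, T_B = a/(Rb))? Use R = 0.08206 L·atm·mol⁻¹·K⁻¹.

For a van der Waals gas the second virial coefficient B₂ = b − a/(RT) vanishes at T_B = a/(Rb).
T_B = 4.103/(0.08206×0.03734) = 4.103/0.0030641 = 1339 K

T_B ≈ 1339 K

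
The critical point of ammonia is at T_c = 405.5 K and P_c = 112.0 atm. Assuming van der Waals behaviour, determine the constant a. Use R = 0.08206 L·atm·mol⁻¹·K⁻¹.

From T_c = 8a/(27Rb) and P_c = a/(27b²): a = 27 R² T_c²/(64 P_c).
a = 27×(0.08206)²×(405.5)²/(64×112.0) = 29896/7168.0 = 4.171 L²·atm/mol²

a ≈ 4.171 L²·atm/mol²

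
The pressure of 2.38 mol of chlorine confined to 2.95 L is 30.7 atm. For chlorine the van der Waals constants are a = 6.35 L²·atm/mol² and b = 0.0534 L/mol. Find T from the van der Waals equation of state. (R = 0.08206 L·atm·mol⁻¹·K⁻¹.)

T = (P + a n²/V²)(V − nb)/(nR)
P + a n²/V² = 30.7 + (6.35)(2.38)²/(2.95)² = 34.833 atm
V − nb = 2.95 − (2.38)(0.0534) = 2.8229 L
T = (34.833)(2.8229)/((2.38)(0.08206)) = 503.5 K

T ≈ 503.5 K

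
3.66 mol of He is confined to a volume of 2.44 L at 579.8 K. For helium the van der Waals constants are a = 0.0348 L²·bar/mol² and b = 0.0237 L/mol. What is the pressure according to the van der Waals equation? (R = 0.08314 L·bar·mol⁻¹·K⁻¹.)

P = nRT/(V − nb) − a n²/V²
nRT/(V − nb) = (3.66)(0.08314)(579.8)/(2.44 − 3.66×0.0237) = 176.43/2.3533 = 74.971 bar
a n²/V² = (0.0348)(3.66)²/(2.44)² = 0.078300 bar
P = 74.971 − 0.078300 = 74.89 bar

P ≈ 74.89 bar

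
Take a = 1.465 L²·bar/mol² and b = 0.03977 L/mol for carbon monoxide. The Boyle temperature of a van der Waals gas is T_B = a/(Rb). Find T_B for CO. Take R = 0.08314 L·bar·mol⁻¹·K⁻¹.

For a van der Waals gas the second virial coefficient B₂ = b − a/(RT) vanishes at T_B = a/(Rb).
T_B = 1.465/(0.08314×0.03977) = 1.465/0.0033065 = 443.1 K

T_B ≈ 443.1 K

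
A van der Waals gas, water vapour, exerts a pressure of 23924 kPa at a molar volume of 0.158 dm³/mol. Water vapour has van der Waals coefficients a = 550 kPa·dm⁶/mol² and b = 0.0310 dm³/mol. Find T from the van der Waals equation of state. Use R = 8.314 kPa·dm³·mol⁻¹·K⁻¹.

T = (P + a/V_m²)(V_m − b)/R
P + a/V_m² = 23924 + 550/(0.158)² = 45956 kPa
V_m − b = 0.158 − 0.0310 = 0.12700 dm³/mol
T = (45956)(0.12700)/8.314 = 702.0 K

T ≈ 702.0 K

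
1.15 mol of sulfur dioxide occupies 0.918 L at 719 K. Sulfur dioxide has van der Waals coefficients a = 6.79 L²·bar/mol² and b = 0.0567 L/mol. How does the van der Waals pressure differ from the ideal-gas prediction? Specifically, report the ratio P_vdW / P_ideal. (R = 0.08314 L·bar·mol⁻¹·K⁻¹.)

P_vdW / P_ideal ≈ 0.9342

Ideal: P_ideal = nRT/V = (1.15)(0.08314)(719)/0.918 = 74.8849 bar
vdW: P = nRT/(V − nb) − a n²/V² = 68.7443/0.852795 − 8.97978/0.842724 = 80.6106 − 10.6557 = 69.9549 bar
Ratio = 69.9549/74.8849 = 0.9342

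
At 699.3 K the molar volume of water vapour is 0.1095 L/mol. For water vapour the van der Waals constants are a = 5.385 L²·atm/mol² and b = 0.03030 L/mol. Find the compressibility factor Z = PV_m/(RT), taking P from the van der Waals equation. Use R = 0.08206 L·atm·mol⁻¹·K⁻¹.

P = RT/(V_m − b) − a/V_m² = (0.08206)(699.3)/(0.1095 − 0.03030) − 5.385/(0.1095)²
  = 57.385/0.079200 − 449.11 = 724.56 − 449.11 = 275.45 atm
Z = PV_m/(RT) = (275.45)(0.1095)/((0.08206)(699.3)) = 30.162/57.385 = 0.5256

Z ≈ 0.5256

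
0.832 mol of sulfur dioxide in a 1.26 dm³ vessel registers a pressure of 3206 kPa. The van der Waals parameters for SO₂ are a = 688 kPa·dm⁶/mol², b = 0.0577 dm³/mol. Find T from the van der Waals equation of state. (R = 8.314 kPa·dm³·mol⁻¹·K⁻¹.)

T ≈ 614.3 K

T = (P + a n²/V²)(V − nb)/(nR)
P + a n²/V² = 3206 + (688)(0.832)²/(1.26)² = 3506.0 kPa
V − nb = 1.26 − (0.832)(0.0577) = 1.2120 dm³
T = (3506.0)(1.2120)/((0.832)(8.314)) = 614.3 K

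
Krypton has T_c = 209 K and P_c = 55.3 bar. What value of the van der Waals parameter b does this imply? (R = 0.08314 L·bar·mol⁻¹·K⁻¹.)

b ≈ 0.03928 L/mol

From T_c = 8a/(27Rb) and P_c = a/(27b²): b = R T_c/(8 P_c).
b = (0.08314)(209)/(8×55.3) = 17.376/442.40 = 0.03928 L/mol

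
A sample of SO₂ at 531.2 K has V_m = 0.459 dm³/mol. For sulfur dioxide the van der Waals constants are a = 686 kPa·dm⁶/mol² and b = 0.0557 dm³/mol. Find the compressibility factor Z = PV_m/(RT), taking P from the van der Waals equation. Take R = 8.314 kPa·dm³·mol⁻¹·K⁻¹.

P = RT/(V_m − b) − a/V_m² = (8.314)(531.2)/(0.459 − 0.0557) − 686/(0.459)²
  = 4416.4/0.40330 − 3256.1 = 10951 − 3256.1 = 7695 kPa
Z = PV_m/(RT) = (7695)(0.459)/((8.314)(531.2)) = 3532.0/4416.4 = 0.7997

Z ≈ 0.7997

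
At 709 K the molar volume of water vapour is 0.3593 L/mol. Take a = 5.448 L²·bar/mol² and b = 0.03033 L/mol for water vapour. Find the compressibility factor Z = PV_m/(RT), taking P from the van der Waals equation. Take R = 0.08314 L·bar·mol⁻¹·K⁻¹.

Z ≈ 0.8350

P = RT/(V_m − b) − a/V_m² = (0.08314)(709)/(0.3593 − 0.03033) − 5.448/(0.3593)²
  = 58.946/0.32897 − 42.201 = 179.18 − 42.201 = 136.98 bar
Z = PV_m/(RT) = (136.98)(0.3593)/((0.08314)(709)) = 49.217/58.946 = 0.8350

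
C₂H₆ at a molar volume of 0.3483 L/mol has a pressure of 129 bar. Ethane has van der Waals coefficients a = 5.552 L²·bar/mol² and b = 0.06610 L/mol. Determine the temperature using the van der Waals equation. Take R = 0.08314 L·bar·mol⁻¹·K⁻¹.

T ≈ 593.2 K

T = (P + a/V_m²)(V_m − b)/R
P + a/V_m² = 129 + 5.552/(0.3483)² = 174.77 bar
V_m − b = 0.3483 − 0.06610 = 0.28220 L/mol
T = (174.77)(0.28220)/0.08314 = 593.2 K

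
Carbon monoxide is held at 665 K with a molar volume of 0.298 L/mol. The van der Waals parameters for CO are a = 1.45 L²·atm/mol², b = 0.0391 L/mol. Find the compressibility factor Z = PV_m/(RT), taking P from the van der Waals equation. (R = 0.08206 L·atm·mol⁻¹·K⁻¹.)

Z ≈ 1.062

P = RT/(V_m − b) − a/V_m² = (0.08206)(665)/(0.298 − 0.0391) − 1.45/(0.298)²
  = 54.570/0.25890 − 16.328 = 210.78 − 16.328 = 194.45 atm
Z = PV_m/(RT) = (194.45)(0.298)/((0.08206)(665)) = 57.946/54.570 = 1.062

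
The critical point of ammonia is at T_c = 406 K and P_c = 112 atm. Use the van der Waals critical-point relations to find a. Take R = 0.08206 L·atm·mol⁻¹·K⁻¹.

From T_c = 8a/(27Rb) and P_c = a/(27b²): a = 27 R² T_c²/(64 P_c).
a = 27×(0.08206)²×(406)²/(64×112) = 29969/7168.0 = 4.181 L²·atm/mol²

a ≈ 4.181 L²·atm/mol²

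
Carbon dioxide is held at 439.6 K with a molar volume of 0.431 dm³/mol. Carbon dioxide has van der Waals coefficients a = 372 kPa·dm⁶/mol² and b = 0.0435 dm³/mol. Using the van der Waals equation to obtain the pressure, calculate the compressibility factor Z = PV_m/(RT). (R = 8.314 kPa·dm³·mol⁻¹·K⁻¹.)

Z ≈ 0.8761

P = RT/(V_m − b) − a/V_m² = (8.314)(439.6)/(0.431 − 0.0435) − 372/(0.431)²
  = 3654.8/0.38750 − 2002.6 = 9431.7 − 2002.6 = 7429.1 kPa
Z = PV_m/(RT) = (7429.1)(0.431)/((8.314)(439.6)) = 3201.9/3654.8 = 0.8761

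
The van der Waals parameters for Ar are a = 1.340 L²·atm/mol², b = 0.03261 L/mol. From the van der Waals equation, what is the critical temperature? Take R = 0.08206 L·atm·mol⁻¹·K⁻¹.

T_c ≈ 148.4 K

For a van der Waals gas, T_c = 8a/(27Rb).
T_c = 8×1.340/(27×0.08206×0.03261) = 10.720/0.072251 = 148.4 K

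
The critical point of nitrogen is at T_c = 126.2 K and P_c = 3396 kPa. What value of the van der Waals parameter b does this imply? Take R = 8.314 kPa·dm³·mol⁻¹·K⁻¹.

From T_c = 8a/(27Rb) and P_c = a/(27b²): b = R T_c/(8 P_c).
b = (8.314)(126.2)/(8×3396) = 1049.2/27168 = 0.03862 dm³/mol

b ≈ 0.03862 dm³/mol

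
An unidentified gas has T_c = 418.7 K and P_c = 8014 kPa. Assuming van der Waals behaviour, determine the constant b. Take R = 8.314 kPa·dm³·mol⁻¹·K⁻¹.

From T_c = 8a/(27Rb) and P_c = a/(27b²): b = R T_c/(8 P_c).
b = (8.314)(418.7)/(8×8014) = 3481.1/64112 = 0.05430 dm³/mol

b ≈ 0.05430 dm³/mol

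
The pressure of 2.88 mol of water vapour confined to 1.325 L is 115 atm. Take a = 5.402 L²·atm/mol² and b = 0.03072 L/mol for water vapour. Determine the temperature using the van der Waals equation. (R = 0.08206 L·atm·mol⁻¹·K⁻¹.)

T = (P + a n²/V²)(V − nb)/(nR)
P + a n²/V² = 115 + (5.402)(2.88)²/(1.325)² = 140.52 atm
V − nb = 1.325 − (2.88)(0.03072) = 1.2365 L
T = (140.52)(1.2365)/((2.88)(0.08206)) = 735.2 K

T ≈ 735.2 K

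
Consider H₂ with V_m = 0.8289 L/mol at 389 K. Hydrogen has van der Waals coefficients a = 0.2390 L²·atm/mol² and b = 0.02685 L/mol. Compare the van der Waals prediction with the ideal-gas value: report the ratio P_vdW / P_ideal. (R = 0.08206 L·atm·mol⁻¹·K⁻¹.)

Ideal: P_ideal = RT/V_m = (0.08206)(389)/0.8289 = 38.5105 atm
vdW: P = RT/(V_m − b) − a/V_m² = 31.9213/0.802050 − 0.2390/0.687075 = 39.7996 − 0.347851 = 39.4517 atm
Ratio = 39.4517/38.5105 = 1.024

P_vdW / P_ideal ≈ 1.024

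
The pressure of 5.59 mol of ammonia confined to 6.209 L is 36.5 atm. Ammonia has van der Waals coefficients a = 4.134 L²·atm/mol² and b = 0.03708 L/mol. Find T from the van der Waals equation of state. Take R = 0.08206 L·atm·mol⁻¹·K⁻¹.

T = (P + a n²/V²)(V − nb)/(nR)
P + a n²/V² = 36.5 + (4.134)(5.59)²/(6.209)² = 39.851 atm
V − nb = 6.209 − (5.59)(0.03708) = 6.0017 L
T = (39.851)(6.0017)/((5.59)(0.08206)) = 521.4 K

T ≈ 521.4 K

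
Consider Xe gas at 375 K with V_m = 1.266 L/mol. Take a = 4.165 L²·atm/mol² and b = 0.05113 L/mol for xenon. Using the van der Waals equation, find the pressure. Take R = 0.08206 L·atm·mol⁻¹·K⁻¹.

P = RT/(V_m − b) − a/V_m²
RT/(V_m − b) = (0.08206)(375)/(1.266 − 0.05113) = 30.773/1.2149 = 25.330 atm
a/V_m² = 4.165/(1.266)² = 2.5986 atm
P = 25.330 − 2.5986 = 22.73 atm

P ≈ 22.73 atm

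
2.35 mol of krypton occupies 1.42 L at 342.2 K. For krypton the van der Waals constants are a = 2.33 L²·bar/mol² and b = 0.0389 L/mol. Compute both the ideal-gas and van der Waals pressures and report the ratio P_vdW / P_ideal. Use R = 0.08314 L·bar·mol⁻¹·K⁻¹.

P_vdW / P_ideal ≈ 0.9333

Ideal: P_ideal = nRT/V = (2.35)(0.08314)(342.2)/1.42 = 47.0836 bar
vdW: P = nRT/(V − nb) − a n²/V² = 66.8587/1.32859 − 12.8674/2.01640 = 50.3230 − 6.38137 = 43.9416 bar
Ratio = 43.9416/47.0836 = 0.9333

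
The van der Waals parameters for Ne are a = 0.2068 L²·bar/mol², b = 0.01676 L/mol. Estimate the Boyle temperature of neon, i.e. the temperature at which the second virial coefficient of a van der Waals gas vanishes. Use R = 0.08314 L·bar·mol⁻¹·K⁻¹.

For a van der Waals gas the second virial coefficient B₂ = b − a/(RT) vanishes at T_B = a/(Rb).
T_B = 0.2068/(0.08314×0.01676) = 0.2068/0.0013934 = 148.4 K

T_B ≈ 148.4 K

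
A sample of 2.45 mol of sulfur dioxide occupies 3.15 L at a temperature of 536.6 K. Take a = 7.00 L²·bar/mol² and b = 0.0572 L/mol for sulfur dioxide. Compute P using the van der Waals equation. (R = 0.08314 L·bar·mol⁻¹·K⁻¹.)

P = nRT/(V − nb) − a n²/V²
nRT/(V − nb) = (2.45)(0.08314)(536.6)/(3.15 − 2.45×0.0572) = 109.30/3.0099 = 36.313 bar
a n²/V² = (7.00)(2.45)²/(3.15)² = 4.2346 bar
P = 36.313 − 4.2346 = 32.08 bar

P ≈ 32.08 bar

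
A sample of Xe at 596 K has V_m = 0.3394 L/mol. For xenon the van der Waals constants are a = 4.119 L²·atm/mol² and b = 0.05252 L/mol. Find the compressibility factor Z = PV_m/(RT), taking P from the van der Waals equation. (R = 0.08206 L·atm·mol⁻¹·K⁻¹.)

P = RT/(V_m − b) − a/V_m² = (0.08206)(596)/(0.3394 − 0.05252) − 4.119/(0.3394)²
  = 48.908/0.28688 − 35.758 = 170.48 − 35.758 = 134.72 atm
Z = PV_m/(RT) = (134.72)(0.3394)/((0.08206)(596)) = 45.724/48.908 = 0.9349

Z ≈ 0.9349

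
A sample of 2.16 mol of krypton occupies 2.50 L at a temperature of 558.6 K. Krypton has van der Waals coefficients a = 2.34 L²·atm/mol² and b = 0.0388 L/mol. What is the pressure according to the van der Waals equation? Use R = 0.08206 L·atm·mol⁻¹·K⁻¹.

P ≈ 39.23 atm

P = nRT/(V − nb) − a n²/V²
nRT/(V − nb) = (2.16)(0.08206)(558.6)/(2.50 − 2.16×0.0388) = 99.012/2.4162 = 40.978 atm
a n²/V² = (2.34)(2.16)²/(2.50)² = 1.7468 atm
P = 40.978 − 1.7468 = 39.23 atm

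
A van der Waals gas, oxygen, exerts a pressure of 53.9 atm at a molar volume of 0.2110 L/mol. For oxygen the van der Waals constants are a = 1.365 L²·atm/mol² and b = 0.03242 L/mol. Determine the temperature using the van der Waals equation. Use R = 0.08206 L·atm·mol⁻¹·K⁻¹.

T = (P + a/V_m²)(V_m − b)/R
P + a/V_m² = 53.9 + 1.365/(0.2110)² = 84.560 atm
V_m − b = 0.2110 − 0.03242 = 0.17858 L/mol
T = (84.560)(0.17858)/0.08206 = 184.0 K

T ≈ 184.0 K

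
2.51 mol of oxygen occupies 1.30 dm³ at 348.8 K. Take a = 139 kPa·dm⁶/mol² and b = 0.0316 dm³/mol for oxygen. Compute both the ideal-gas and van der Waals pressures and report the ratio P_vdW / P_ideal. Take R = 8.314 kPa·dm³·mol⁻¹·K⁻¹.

P_vdW / P_ideal ≈ 0.9724

Ideal: P_ideal = nRT/V = (2.51)(8.314)(348.8)/1.30 = 5599.08 kPa
vdW: P = nRT/(V − nb) − a n²/V² = 7278.81/1.22068 − 875.714/1.69000 = 5962.91 − 518.174 = 5444.74 kPa
Ratio = 5444.74/5599.08 = 0.9724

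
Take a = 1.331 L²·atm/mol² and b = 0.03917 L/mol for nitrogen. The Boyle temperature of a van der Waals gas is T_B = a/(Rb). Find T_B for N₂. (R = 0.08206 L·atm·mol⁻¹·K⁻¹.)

For a van der Waals gas the second virial coefficient B₂ = b − a/(RT) vanishes at T_B = a/(Rb).
T_B = 1.331/(0.08206×0.03917) = 1.331/0.0032143 = 414.1 K

T_B ≈ 414.1 K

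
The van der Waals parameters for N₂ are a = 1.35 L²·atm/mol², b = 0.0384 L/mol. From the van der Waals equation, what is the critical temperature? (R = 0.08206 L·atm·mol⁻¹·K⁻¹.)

T_c ≈ 126.9 K

For a van der Waals gas, T_c = 8a/(27Rb).
T_c = 8×1.35/(27×0.08206×0.0384) = 10.800/0.085080 = 126.9 K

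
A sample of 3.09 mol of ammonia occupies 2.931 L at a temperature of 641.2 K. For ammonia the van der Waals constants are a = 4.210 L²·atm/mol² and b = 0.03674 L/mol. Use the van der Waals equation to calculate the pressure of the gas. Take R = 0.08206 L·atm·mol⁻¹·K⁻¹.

P ≈ 53.03 atm

P = nRT/(V − nb) − a n²/V²
nRT/(V − nb) = (3.09)(0.08206)(641.2)/(2.931 − 3.09×0.03674) = 162.59/2.8175 = 57.707 atm
a n²/V² = (4.210)(3.09)²/(2.931)² = 4.6792 atm
P = 57.707 − 4.6792 = 53.03 atm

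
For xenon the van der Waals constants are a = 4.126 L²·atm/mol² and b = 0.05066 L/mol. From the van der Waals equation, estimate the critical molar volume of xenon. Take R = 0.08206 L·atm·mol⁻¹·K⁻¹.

For a van der Waals gas, V_m,c = 3b.
V_m,c = 3×0.05066 = 0.1520 L/mol

V_m,c ≈ 0.1520 L/mol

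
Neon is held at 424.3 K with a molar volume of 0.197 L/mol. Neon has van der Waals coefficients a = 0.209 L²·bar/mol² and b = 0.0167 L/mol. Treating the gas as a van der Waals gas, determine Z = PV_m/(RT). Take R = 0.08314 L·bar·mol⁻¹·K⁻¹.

P = RT/(V_m − b) − a/V_m² = (0.08314)(424.3)/(0.197 − 0.0167) − 0.209/(0.197)²
  = 35.276/0.18030 − 5.3853 = 195.65 − 5.3853 = 190.26 bar
Z = PV_m/(RT) = (190.26)(0.197)/((0.08314)(424.3)) = 37.481/35.276 = 1.063

Z ≈ 1.063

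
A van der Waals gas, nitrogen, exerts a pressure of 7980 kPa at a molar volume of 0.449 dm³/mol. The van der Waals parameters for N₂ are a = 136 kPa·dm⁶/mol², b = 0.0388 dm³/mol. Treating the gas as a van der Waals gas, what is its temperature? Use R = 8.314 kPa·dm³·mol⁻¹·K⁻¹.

T = (P + a/V_m²)(V_m − b)/R
P + a/V_m² = 7980 + 136/(0.449)² = 8654.6 kPa
V_m − b = 0.449 − 0.0388 = 0.41020 dm³/mol
T = (8654.6)(0.41020)/8.314 = 427.0 K

T ≈ 427.0 K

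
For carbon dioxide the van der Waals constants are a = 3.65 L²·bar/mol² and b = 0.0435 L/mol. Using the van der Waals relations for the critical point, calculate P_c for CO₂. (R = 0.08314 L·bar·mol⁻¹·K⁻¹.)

For a van der Waals gas, P_c = a/(27b²).
P_c = 3.65/(27×(0.0435)²) = 3.65/0.051091 = 71.44 bar

P_c ≈ 71.44 bar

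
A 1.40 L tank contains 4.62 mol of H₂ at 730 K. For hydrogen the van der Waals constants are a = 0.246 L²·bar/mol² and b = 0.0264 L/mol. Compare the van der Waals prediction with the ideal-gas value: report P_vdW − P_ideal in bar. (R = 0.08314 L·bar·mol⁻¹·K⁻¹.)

ΔP ≈ 16.44 bar

Ideal: P_ideal = nRT/V = (4.62)(0.08314)(730)/1.40 = 200.284 bar
vdW: P = nRT/(V − nb) − a n²/V² = 280.398/1.27803 − 5.25072/1.96000 = 219.399 − 2.67894 = 216.720 bar
ΔP = 216.720 − 200.284 = 16.44 bar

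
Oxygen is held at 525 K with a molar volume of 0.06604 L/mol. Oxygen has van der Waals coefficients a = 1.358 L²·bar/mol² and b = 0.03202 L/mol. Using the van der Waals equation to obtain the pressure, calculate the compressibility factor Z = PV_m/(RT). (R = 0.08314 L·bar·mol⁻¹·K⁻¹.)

P = RT/(V_m − b) − a/V_m² = (0.08314)(525)/(0.06604 − 0.03202) − 1.358/(0.06604)²
  = 43.649/0.034020 − 311.38 = 1283.0 − 311.38 = 971.6 bar
Z = PV_m/(RT) = (971.6)(0.06604)/((0.08314)(525)) = 64.164/43.649 = 1.470

Z ≈ 1.470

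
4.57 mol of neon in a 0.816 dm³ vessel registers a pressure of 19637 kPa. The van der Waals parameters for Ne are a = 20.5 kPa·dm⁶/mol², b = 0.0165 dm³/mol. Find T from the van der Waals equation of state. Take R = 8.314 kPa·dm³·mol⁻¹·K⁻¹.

T ≈ 395.3 K

T = (P + a n²/V²)(V − nb)/(nR)
P + a n²/V² = 19637 + (20.5)(4.57)²/(0.816)² = 20280 kPa
V − nb = 0.816 − (4.57)(0.0165) = 0.74060 dm³
T = (20280)(0.74060)/((4.57)(8.314)) = 395.3 K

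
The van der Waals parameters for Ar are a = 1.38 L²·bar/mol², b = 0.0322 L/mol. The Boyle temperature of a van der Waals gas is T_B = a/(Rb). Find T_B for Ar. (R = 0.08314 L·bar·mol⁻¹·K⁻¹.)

For a van der Waals gas the second virial coefficient B₂ = b − a/(RT) vanishes at T_B = a/(Rb).
T_B = 1.38/(0.08314×0.0322) = 1.38/0.0026771 = 515.5 K

T_B ≈ 515.5 K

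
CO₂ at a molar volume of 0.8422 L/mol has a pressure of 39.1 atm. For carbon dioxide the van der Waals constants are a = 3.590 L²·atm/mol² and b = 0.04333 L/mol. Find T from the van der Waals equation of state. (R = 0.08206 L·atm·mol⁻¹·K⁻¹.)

T ≈ 429.9 K

T = (P + a/V_m²)(V_m − b)/R
P + a/V_m² = 39.1 + 3.590/(0.8422)² = 44.161 atm
V_m − b = 0.8422 − 0.04333 = 0.79887 L/mol
T = (44.161)(0.79887)/0.08206 = 429.9 K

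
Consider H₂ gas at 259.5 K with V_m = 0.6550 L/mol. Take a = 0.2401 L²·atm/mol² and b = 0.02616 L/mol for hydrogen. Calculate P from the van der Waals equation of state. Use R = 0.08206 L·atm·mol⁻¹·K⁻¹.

P = RT/(V_m − b) − a/V_m²
RT/(V_m − b) = (0.08206)(259.5)/(0.6550 − 0.02616) = 21.295/0.62884 = 33.864 atm
a/V_m² = 0.2401/(0.6550)² = 0.55964 atm
P = 33.864 − 0.55964 = 33.30 atm

P ≈ 33.30 atm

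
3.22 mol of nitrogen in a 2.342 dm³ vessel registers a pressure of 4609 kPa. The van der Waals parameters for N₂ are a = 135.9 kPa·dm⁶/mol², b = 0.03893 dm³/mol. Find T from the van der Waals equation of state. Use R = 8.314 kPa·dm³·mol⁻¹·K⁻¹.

T = (P + a n²/V²)(V − nb)/(nR)
P + a n²/V² = 4609 + (135.9)(3.22)²/(2.342)² = 4865.9 kPa
V − nb = 2.342 − (3.22)(0.03893) = 2.2166 dm³
T = (4865.9)(2.2166)/((3.22)(8.314)) = 402.9 K

T ≈ 402.9 K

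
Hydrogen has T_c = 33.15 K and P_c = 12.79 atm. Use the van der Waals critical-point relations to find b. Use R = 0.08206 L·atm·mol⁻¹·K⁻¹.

b ≈ 0.02659 L/mol

From T_c = 8a/(27Rb) and P_c = a/(27b²): b = R T_c/(8 P_c).
b = (0.08206)(33.15)/(8×12.79) = 2.7203/102.32 = 0.02659 L/mol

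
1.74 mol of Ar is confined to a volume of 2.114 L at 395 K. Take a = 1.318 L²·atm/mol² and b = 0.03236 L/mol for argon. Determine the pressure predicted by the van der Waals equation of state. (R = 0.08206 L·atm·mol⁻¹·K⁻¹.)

P ≈ 26.52 atm

P = nRT/(V − nb) − a n²/V²
nRT/(V − nb) = (1.74)(0.08206)(395)/(2.114 − 1.74×0.03236) = 56.400/2.0577 = 27.409 atm
a n²/V² = (1.318)(1.74)²/(2.114)² = 0.89290 atm
P = 27.409 − 0.89290 = 26.52 atm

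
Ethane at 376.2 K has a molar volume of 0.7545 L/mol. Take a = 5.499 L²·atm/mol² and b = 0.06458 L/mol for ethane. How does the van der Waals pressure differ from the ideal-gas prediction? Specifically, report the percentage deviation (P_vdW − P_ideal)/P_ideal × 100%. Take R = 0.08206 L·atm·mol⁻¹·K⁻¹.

Ideal: P_ideal = RT/V_m = (0.08206)(376.2)/0.7545 = 40.9158 atm
vdW: P = RT/(V_m − b) − a/V_m² = 30.8710/0.689920 − 5.499/0.569270 = 44.7458 − 9.65974 = 35.0861 atm
% deviation = (35.0861 − 40.9158)/40.9158 × 100% = -14.25%

-14.25 %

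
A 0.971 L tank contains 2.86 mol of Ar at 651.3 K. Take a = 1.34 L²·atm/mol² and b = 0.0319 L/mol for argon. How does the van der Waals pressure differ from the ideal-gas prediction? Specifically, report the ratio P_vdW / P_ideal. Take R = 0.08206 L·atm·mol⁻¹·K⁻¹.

P_vdW / P_ideal ≈ 1.030

Ideal: P_ideal = nRT/V = (2.86)(0.08206)(651.3)/0.971 = 157.420 atm
vdW: P = nRT/(V − nb) − a n²/V² = 152.855/0.879766 − 10.9607/0.942841 = 173.745 − 11.6252 = 162.120 atm
Ratio = 162.120/157.420 = 1.030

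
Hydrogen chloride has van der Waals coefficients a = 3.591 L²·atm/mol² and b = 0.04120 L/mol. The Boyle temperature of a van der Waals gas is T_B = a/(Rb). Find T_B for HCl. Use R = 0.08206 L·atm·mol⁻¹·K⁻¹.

For a van der Waals gas the second virial coefficient B₂ = b − a/(RT) vanishes at T_B = a/(Rb).
T_B = 3.591/(0.08206×0.04120) = 3.591/0.0033809 = 1062 K

T_B ≈ 1062 K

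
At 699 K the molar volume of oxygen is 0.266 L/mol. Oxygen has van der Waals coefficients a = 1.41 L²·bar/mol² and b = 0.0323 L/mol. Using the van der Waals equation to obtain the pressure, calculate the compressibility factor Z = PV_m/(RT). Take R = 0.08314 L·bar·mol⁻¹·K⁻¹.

Z ≈ 1.047

P = RT/(V_m − b) − a/V_m² = (0.08314)(699)/(0.266 − 0.0323) − 1.41/(0.266)²
  = 58.115/0.23370 − 19.928 = 248.67 − 19.928 = 228.74 bar
Z = PV_m/(RT) = (228.74)(0.266)/((0.08314)(699)) = 60.845/58.115 = 1.047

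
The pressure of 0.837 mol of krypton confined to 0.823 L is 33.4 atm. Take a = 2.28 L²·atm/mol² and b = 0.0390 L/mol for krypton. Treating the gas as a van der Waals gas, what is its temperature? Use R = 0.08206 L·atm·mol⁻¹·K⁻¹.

T ≈ 411.5 K

T = (P + a n²/V²)(V − nb)/(nR)
P + a n²/V² = 33.4 + (2.28)(0.837)²/(0.823)² = 35.758 atm
V − nb = 0.823 − (0.837)(0.0390) = 0.79036 L
T = (35.758)(0.79036)/((0.837)(0.08206)) = 411.5 K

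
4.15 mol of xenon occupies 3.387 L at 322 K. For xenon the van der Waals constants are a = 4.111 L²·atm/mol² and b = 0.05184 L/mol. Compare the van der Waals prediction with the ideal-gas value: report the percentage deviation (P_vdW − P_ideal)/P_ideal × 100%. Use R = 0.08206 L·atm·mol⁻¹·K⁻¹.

Ideal: P_ideal = nRT/V = (4.15)(0.08206)(322)/3.387 = 32.3758 atm
vdW: P = nRT/(V − nb) − a n²/V² = 109.657/3.17186 − 70.8017/11.4718 = 34.5718 − 6.17180 = 28.4000 atm
% deviation = (28.4000 − 32.3758)/32.3758 × 100% = -12.28%

-12.28 %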